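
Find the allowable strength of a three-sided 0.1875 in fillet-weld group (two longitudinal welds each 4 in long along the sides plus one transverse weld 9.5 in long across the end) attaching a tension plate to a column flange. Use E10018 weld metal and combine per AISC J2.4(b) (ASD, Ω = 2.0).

R_n/Ω ≈ 83.7 kips

E100XX → F_EXX = 100 ksi.
t_e = 0.707 × 0.1875 = 0.1326 in.
R_nwl = 0.6 × 100 × 0.1326 × 8 = 63.63 kips (longitudinal, 2 welds).
R_nwt = 0.6 × 100 × 0.1326 × 9.5 = 75.56 kips (transverse, base value).
(i) R_nwl + R_nwt = 139.2 kips; (ii) 0.85 R_nwl + 1.5 R_nwt = 167.4 kips.
R_n = max = 167.4 kips [governs: (ii)]; R_n/Ω = 83.71 kips.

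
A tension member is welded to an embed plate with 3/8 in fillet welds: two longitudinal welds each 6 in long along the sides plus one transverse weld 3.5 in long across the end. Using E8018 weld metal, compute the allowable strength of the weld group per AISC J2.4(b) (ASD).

E80XX → F_EXX = 80 ksi.
t_e = 0.707 × 0.375 = 0.2651 in.
R_nwl = 0.6 × 80 × 0.2651 × 12 = 152.7 kip (longitudinal, 2 welds).
R_nwt = 0.6 × 80 × 0.2651 × 3.5 = 44.54 kip (transverse, base value).
(i) R_nwl + R_nwt = 197.3 kip; (ii) 0.85 R_nwl + 1.5 R_nwt = 196.6 kip.
R_n = max = 197.3 kip [governs: (i)]; R_n/Ω = 98.63 kip.

R_n/Ω ≈ 98.6 kip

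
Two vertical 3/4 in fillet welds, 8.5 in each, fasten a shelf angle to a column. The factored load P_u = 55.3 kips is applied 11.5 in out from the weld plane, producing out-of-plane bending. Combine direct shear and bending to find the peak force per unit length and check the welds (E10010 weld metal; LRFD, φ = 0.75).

f_max ≈ 26.6 kip/in; NOT adequate

E100XX → F_EXX = 100 ksi.
L_w = 2 × 8.5 = 17 in; section modulus (unit throat) S = 2 × L²/6 = 24.08 in².
Direct shear f_v = P/L_w = 55.3/17 = 3.253 kip/in.
Moment M = P × e = 55.3 × 11.5 = 635.95 kip·in; bending f_b = M/S = 26.41 kip/in.
f_max = √(f_v² + f_b²) = √(3.253² + 26.41²) = 26.61 kip/in.
φr_n = 0.75 × 0.6 × 100 × (0.707 × 0.75) = 23.86 kip/in → NOT adequate.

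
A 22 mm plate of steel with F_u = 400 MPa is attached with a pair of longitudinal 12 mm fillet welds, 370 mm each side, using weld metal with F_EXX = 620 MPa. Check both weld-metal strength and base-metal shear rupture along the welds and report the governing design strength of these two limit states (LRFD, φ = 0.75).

φR_n ≈ 1750 kN (weld metal governs)

t_e = 0.707 × 12 = 8.484 mm; L = 740 mm.
Weld metal: φR_n = 0.75 × 0.6 × 620 × 8.484 × 740 × 10⁻³ = 1752 kN.
Base metal (shear rupture): φR_n = 0.75 × 0.6 × 400 × 22 × 740 × 10⁻³ = 2930 kN.
Governing: weld metal.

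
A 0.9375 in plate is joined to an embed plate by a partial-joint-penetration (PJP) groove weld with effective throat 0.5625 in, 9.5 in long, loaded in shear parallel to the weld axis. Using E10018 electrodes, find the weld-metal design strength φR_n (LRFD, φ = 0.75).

E100XX → F_EXX = 100 ksi.
Effective throat (given) t_e = 0.5625 in.
A_we = 0.5625 × 9.5 = 5.344 in².
F_nw = 0.6 F_EXX = 60 ksi.
φR_n = 0.75 × 60 × 5.344 = 240.5 kip.

φR_n ≈ 240 kip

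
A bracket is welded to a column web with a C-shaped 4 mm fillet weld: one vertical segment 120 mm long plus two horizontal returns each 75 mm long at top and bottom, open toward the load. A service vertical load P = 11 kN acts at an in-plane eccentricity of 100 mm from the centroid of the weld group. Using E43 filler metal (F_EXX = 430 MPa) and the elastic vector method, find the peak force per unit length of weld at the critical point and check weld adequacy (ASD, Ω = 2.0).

f_max ≈ 136 N/mm; adequate

Total weld length L_w = 270 mm. Treat welds as unit-width lines.
Centroid: x̄ = 2×75×37.5 / 270 = 20.83 mm from the vertical weld.
Polar moment about centroid: J = I_x + I_y = [120³/12 + 2×75×60²] + [120×20.83² + 2(75³/12 + 75×16.67²)] = 848100 mm³.
Direct shear f_v = P/L_w = 11×10³ / 270 = 40.74 N/mm (vertical).
Torsion M = P·e = 11×10³ × 100 = 1100000 N·mm.
Critical point at (x, y) = (54.17, 60) from centroid. f_tx = M·y/J = 77.82 N/mm; f_ty = M·x/J = 70.26 N/mm.
Resultant f_max = √[f_tx² + (f_v + f_ty)²] = √[77.82² + (40.74 + 70.26)²] = 135.6 N/mm.
Capacity per unit length: r_n/Ω = (1/2.0) × 0.6 × 430 × (0.707 × 4) = 364.8 N/mm.
135.6 ≤ 364.8 → adequate.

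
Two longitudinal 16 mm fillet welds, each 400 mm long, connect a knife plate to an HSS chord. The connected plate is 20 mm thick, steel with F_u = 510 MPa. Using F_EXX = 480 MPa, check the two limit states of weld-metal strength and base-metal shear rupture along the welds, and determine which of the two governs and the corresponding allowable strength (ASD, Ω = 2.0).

t_e = 0.707 × 16 = 11.31 mm; L = 800 mm.
Weld metal: R_n/Ω = (1/2.0) × 0.6 × 480 × 11.31 × 800 × 10⁻³ = 1303 kN.
Base metal (shear rupture): R_n/Ω = (1/2.0) × 0.6 × 510 × 20 × 800 × 10⁻³ = 2448 kN.
Governing: weld metal.

R_n/Ω ≈ 1300 kN (weld metal governs)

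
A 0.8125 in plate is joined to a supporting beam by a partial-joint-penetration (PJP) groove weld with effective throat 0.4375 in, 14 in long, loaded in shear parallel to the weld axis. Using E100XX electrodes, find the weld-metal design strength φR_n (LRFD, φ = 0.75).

φR_n ≈ 276 kips

E100XX → F_EXX = 100 ksi.
Effective throat (given) t_e = 0.4375 in.
A_we = 0.4375 × 14 = 6.125 in².
F_nw = 0.6 F_EXX = 60 ksi.
φR_n = 0.75 × 60 × 6.125 = 275.6 kips.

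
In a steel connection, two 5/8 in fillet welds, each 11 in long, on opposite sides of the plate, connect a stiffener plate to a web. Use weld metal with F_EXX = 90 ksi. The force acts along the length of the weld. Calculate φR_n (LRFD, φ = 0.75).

φR_n ≈ 394 kip

Effective throat t_e = 0.707 × 0.625 = 0.4419 in.
Total length L = 22 in; A_we = 0.4419 × 22 = 9.721 in².
F_nw = 0.6 F_EXX = 0.6 × 90 = 54 ksi.
φR_n = 0.75 × 54 × 9.721 = 393.7 kip.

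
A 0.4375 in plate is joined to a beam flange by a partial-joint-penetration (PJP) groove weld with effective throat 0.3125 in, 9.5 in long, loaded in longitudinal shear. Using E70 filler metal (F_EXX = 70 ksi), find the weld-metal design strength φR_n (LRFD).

Effective throat (given) t_e = 0.3125 in.
A_we = 0.3125 × 9.5 = 2.969 in².
F_nw = 0.6 F_EXX = 42 ksi.
φR_n = 0.75 × 42 × 2.969 = 93.52 kip.

φR_n ≈ 93.5 kip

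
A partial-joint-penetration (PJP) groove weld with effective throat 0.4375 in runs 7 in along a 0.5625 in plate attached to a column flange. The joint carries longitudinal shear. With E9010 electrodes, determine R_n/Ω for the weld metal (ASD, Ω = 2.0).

R_n/Ω ≈ 82.7 kip

E90XX → F_EXX = 90 ksi.
Effective throat (given) t_e = 0.4375 in.
A_we = 0.4375 × 7 = 3.062 in².
F_nw = 0.6 F_EXX = 54 ksi.
R_n/Ω = (54 × 3.062) / 2.0 = 82.69 kip.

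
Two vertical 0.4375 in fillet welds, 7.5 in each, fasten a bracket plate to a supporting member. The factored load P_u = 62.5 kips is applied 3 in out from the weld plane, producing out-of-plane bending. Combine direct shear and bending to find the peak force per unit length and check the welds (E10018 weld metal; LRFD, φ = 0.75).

E100XX → F_EXX = 100 ksi.
L_w = 2 × 7.5 = 15 in; section modulus (unit throat) S = 2 × L²/6 = 18.75 in².
Direct shear f_v = P/L_w = 62.5/15 = 4.167 kip/in.
Moment M = P × e = 62.5 × 3 = 187.5 kip·in; bending f_b = M/S = 10 kip/in.
f_max = √(f_v² + f_b²) = √(4.167² + 10²) = 10.83 kip/in.
φr_n = 0.75 × 0.6 × 100 × (0.707 × 0.4375) = 13.92 kip/in → adequate.

f_max ≈ 10.8 kip/in; adequate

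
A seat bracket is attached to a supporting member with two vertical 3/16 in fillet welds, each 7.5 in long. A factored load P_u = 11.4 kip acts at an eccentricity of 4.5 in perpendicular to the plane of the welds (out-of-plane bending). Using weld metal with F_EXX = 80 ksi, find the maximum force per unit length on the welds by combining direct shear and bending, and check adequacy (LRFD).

L_w = 2 × 7.5 = 15 in; section modulus (unit throat) S = 2 × L²/6 = 18.75 in².
Direct shear f_v = P/L_w = 11.4/15 = 0.76 kip/in.
Moment M = P × e = 11.4 × 4.5 = 51.3 kip·in; bending f_b = M/S = 2.736 kip/in.
f_max = √(f_v² + f_b²) = √(0.76² + 2.736²) = 2.84 kip/in.
φr_n = 0.75 × 0.6 × 80 × (0.707 × 0.1875) = 4.772 kip/in → adequate.

f_max ≈ 2.84 kip/in; adequate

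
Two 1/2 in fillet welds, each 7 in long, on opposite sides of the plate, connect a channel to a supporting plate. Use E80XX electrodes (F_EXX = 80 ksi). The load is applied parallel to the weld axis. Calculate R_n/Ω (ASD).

R_n/Ω ≈ 119 kips

Effective throat t_e = 0.707 × 0.5 = 0.3535 in.
Total length L = 14 in; A_we = 0.3535 × 14 = 4.949 in².
F_nw = 0.6 F_EXX = 0.6 × 80 = 48 ksi.
R_n = 48 × 4.949 = 237.6 kips; R_n/Ω = 237.6/2.0 = 118.8 kips.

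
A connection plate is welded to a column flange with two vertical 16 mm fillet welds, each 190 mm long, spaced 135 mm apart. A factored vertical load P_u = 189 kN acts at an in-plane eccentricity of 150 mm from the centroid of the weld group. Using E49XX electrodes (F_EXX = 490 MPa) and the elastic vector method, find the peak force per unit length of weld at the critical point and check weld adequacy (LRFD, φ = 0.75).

Total weld length L_w = 380 mm. Treat welds as unit-width lines.
Polar moment about centroid: J = 2[d³/12 + d(b/2)²] = 2[190³/12 + 190×67.5²] = 2875000 mm³.
Direct shear f_v = P/L_w = 189×10³ / 380 = 497.4 N/mm (vertical).
Torsion M = P·e = 189×10³ × 150 = 28350000 N·mm.
Critical point at (x, y) = (67.5, 95) from centroid. f_tx = M·y/J = 936.9 N/mm; f_ty = M·x/J = 665.7 N/mm.
Resultant f_max = √[f_tx² + (f_v + f_ty)²] = √[936.9² + (497.4 + 665.7)²] = 1494 N/mm.
Capacity per unit length: φr_n = 0.75 × 0.6 × 490 × (0.707 × 16) = 2494 N/mm.
1494 ≤ 2494 → adequate.

f_max ≈ 1490 N/mm; adequate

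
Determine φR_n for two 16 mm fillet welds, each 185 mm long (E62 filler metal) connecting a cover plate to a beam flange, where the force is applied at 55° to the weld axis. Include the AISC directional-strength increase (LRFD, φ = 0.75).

φR_n ≈ 1600 kN

E62XX → F_EXX = 620 MPa.
t_e = 0.707 × 16 = 11.31 mm; A_we = 11.31 × 370 = 4185 mm².
Directional factor: 1.0 + 0.5 sin^1.5(55°) = 1.371.
F_nw = 0.6 × 620 × 1.371 = 509.9 MPa.
φR_n = 0.75 × 509.9 × 4185 × 10⁻³ = 1601 kN.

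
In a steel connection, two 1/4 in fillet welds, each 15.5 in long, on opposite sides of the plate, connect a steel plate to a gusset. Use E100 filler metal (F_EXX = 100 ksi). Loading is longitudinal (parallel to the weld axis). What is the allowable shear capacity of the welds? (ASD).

R_n/Ω ≈ 164 kips

Effective throat t_e = 0.707 × 0.25 = 0.1767 in.
Total length L = 31 in; A_we = 0.1767 × 31 = 5.479 in².
F_nw = 0.6 F_EXX = 0.6 × 100 = 60 ksi.
R_n = 60 × 5.479 = 328.8 kips; R_n/Ω = 328.8/2.0 = 164.4 kips.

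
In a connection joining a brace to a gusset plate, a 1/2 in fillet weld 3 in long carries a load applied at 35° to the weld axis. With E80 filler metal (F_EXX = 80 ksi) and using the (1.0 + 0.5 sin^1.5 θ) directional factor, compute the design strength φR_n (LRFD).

t_e = 0.707 × 0.5 = 0.3535 in; A_we = 0.3535 × 3 = 1.06 in².
Directional factor: 1.0 + 0.5 sin^1.5(35°) = 1.217.
F_nw = 0.6 × 80 × 1.217 = 58.43 ksi.
φR_n = 0.75 × 58.43 × 1.06 = 46.47 kips.

φR_n ≈ 46.5 kips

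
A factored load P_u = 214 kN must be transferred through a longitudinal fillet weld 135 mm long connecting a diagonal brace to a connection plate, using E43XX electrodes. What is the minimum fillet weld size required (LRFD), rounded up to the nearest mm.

E43XX → F_EXX = 430 MPa.
Total weld length L = 135 mm.
Required throat t_e = P_u / (φ × 0.6 F_EXX × L) = 214 / (0.75 × 0.6 × 430 × 135 × 10⁻³) = 8.192 mm.
Required leg w = t_e / 0.707 = 11.59 mm → use 12 mm.

w = 12 mm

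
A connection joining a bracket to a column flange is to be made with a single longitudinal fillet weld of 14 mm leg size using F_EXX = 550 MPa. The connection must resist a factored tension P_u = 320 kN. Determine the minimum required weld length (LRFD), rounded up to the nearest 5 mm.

L = 135 mm

Throat t_e = 0.707 × 14 = 9.898 mm.
φr_n = 0.75 × 0.6 × 550 × 9.898 × 10⁻³ = 2.45 kN/mm.
L_req = P_u / φr_n = 320 / 2.45 = 130.6 mm total.
Round up → use L = 135 mm.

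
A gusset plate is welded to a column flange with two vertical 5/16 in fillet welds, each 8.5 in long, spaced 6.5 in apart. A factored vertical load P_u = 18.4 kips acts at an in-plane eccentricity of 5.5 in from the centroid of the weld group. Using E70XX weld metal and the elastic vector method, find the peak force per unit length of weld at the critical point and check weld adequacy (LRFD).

f_max ≈ 2.72 kip/in; adequate

E70XX → F_EXX = 70 ksi.
Total weld length L_w = 17 in. Treat welds as unit-width lines.
Polar moment about centroid: J = 2[d³/12 + d(b/2)²] = 2[8.5³/12 + 8.5×3.25²] = 281.9 in³.
Direct shear f_v = P/L_w = 18.4 / 17 = 1.082 kip/in (vertical).
Torsion M = P·e = 18.4 × 5.5 = 101.2 kip·in.
Critical point at (x, y) = (3.25, 4.25) from centroid. f_tx = M·y/J = 1.526 kip/in; f_ty = M·x/J = 1.167 kip/in.
Resultant f_max = √[f_tx² + (f_v + f_ty)²] = √[1.526² + (1.082 + 1.167)²] = 2.718 kip/in.
Capacity per unit length: φr_n = 0.75 × 0.6 × 70 × (0.707 × 0.3125) = 6.96 kip/in.
2.718 ≤ 6.96 → adequate.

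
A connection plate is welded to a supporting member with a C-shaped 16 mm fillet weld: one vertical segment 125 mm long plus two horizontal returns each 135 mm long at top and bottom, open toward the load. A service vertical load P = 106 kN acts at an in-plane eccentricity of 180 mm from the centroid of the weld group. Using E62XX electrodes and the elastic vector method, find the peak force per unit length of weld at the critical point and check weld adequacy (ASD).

E62XX → F_EXX = 620 MPa.
Total weld length L_w = 395 mm. Treat welds as unit-width lines.
Centroid: x̄ = 2×135×67.5 / 395 = 46.14 mm from the vertical weld.
Polar moment about centroid: J = I_x + I_y = [125³/12 + 2×135×62.5²] + [125×46.14² + 2(135³/12 + 135×21.36²)] = 2017000 mm³.
Direct shear f_v = P/L_w = 106×10³ / 395 = 268.4 N/mm (vertical).
Torsion M = P·e = 106×10³ × 180 = 19080000 N·mm.
Critical point at (x, y) = (88.86, 62.5) from centroid. f_tx = M·y/J = 591.3 N/mm; f_ty = M·x/J = 840.7 N/mm.
Resultant f_max = √[f_tx² + (f_v + f_ty)²] = √[591.3² + (268.4 + 840.7)²] = 1257 N/mm.
Capacity per unit length: r_n/Ω = (1/2.0) × 0.6 × 620 × (0.707 × 16) = 2104 N/mm.
1257 ≤ 2104 → adequate.

f_max ≈ 1260 N/mm; adequate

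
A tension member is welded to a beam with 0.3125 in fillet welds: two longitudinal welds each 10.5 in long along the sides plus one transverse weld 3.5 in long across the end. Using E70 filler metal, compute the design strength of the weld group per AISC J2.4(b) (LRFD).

E70XX → F_EXX = 70 ksi.
t_e = 0.707 × 0.3125 = 0.2209 in.
R_nwl = 0.6 × 70 × 0.2209 × 21 = 194.9 kips (longitudinal, 2 welds).
R_nwt = 0.6 × 70 × 0.2209 × 3.5 = 32.48 kips (transverse, base value).
(i) R_nwl + R_nwt = 227.3 kips; (ii) 0.85 R_nwl + 1.5 R_nwt = 214.4 kips.
R_n = max = 227.3 kips [governs: (i)]; φR_n = 170.5 kips.

φR_n ≈ 171 kips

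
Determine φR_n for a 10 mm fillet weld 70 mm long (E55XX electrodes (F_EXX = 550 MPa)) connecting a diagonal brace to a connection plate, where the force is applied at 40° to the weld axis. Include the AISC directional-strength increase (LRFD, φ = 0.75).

φR_n ≈ 154 kN

t_e = 0.707 × 10 = 7.07 mm; A_we = 7.07 × 70 = 494.9 mm².
Directional factor: 1.0 + 0.5 sin^1.5(40°) = 1.258.
F_nw = 0.6 × 550 × 1.258 = 415 MPa.
φR_n = 0.75 × 415 × 494.9 × 10⁻³ = 154 kN.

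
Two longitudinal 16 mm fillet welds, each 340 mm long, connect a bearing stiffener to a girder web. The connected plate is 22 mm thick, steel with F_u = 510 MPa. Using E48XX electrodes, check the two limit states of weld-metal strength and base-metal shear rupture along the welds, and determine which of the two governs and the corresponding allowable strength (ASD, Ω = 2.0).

R_n/Ω ≈ 1110 kN (weld metal governs)

E48XX → F_EXX = 480 MPa.
t_e = 0.707 × 16 = 11.31 mm; L = 680 mm.
Weld metal: R_n/Ω = (1/2.0) × 0.6 × 480 × 11.31 × 680 × 10⁻³ = 1108 kN.
Base metal (shear rupture): R_n/Ω = (1/2.0) × 0.6 × 510 × 22 × 680 × 10⁻³ = 2289 kN.
Governing: weld metal.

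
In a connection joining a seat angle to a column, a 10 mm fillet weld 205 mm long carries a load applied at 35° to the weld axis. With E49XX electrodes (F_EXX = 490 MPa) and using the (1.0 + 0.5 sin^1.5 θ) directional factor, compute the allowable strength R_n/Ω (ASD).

t_e = 0.707 × 10 = 7.07 mm; A_we = 7.07 × 205 = 1449 mm².
Directional factor: 1.0 + 0.5 sin^1.5(35°) = 1.217.
F_nw = 0.6 × 490 × 1.217 = 357.9 MPa.
R_n/Ω = (357.9 × 1449) / 2.0 × 10⁻³ = 259.3 kN.

R_n/Ω ≈ 259 kN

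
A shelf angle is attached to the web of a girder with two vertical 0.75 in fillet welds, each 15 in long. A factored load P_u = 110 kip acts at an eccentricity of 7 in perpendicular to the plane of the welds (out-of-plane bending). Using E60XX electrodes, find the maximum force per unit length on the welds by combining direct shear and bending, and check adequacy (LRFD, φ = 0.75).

f_max ≈ 10.9 kip/in; adequate

E60XX → F_EXX = 60 ksi.
L_w = 2 × 15 = 30 in; section modulus (unit throat) S = 2 × L²/6 = 75 in².
Direct shear f_v = P/L_w = 110/30 = 3.667 kip/in.
Moment M = P × e = 110 × 7 = 770 kip·in; bending f_b = M/S = 10.27 kip/in.
f_max = √(f_v² + f_b²) = √(3.667² + 10.27²) = 10.9 kip/in.
φr_n = 0.75 × 0.6 × 60 × (0.707 × 0.75) = 14.32 kip/in → adequate.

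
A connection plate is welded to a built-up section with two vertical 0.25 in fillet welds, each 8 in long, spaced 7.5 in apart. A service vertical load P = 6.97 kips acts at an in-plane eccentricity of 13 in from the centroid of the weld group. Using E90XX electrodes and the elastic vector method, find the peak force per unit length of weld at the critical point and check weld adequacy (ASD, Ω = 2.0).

E90XX → F_EXX = 90 ksi.
Total weld length L_w = 16 in. Treat welds as unit-width lines.
Polar moment about centroid: J = 2[d³/12 + d(b/2)²] = 2[8³/12 + 8×3.75²] = 310.3 in³.
Direct shear f_v = P/L_w = 6.97 / 16 = 0.4356 kip/in (vertical).
Torsion M = P·e = 6.97 × 13 = 90.61 kip·in.
Critical point at (x, y) = (3.75, 4) from centroid. f_tx = M·y/J = 1.168 kip/in; f_ty = M·x/J = 1.095 kip/in.
Resultant f_max = √[f_tx² + (f_v + f_ty)²] = √[1.168² + (0.4356 + 1.095)²] = 1.925 kip/in.
Capacity per unit length: r_n/Ω = (1/2.0) × 0.6 × 90 × (0.707 × 0.25) = 4.772 kip/in.
1.925 ≤ 4.772 → adequate.

f_max ≈ 1.93 kip/in; adequate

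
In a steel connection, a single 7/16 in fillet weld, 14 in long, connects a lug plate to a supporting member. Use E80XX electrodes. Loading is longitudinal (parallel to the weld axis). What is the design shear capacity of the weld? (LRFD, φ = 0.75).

E80XX → F_EXX = 80 ksi.
Effective throat t_e = 0.707 × 0.4375 = 0.3093 in.
Total length L = 14 in; A_we = 0.3093 × 14 = 4.33 in².
F_nw = 0.6 F_EXX = 0.6 × 80 = 48 ksi.
φR_n = 0.75 × 48 × 4.33 = 155.9 kip.

φR_n ≈ 156 kip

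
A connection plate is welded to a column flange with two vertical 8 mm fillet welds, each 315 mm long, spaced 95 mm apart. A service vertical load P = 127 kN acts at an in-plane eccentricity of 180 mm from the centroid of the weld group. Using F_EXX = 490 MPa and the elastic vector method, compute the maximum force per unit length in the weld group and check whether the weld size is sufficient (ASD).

f_max ≈ 654 N/mm; adequate

Total weld length L_w = 630 mm. Treat welds as unit-width lines.
Polar moment about centroid: J = 2[d³/12 + d(b/2)²] = 2[315³/12 + 315×47.5²] = 6631000 mm³.
Direct shear f_v = P/L_w = 127×10³ / 630 = 201.6 N/mm (vertical).
Torsion M = P·e = 127×10³ × 180 = 22860000 N·mm.
Critical point at (x, y) = (47.5, 157.5) from centroid. f_tx = M·y/J = 543 N/mm; f_ty = M·x/J = 163.8 N/mm.
Resultant f_max = √[f_tx² + (f_v + f_ty)²] = √[543² + (201.6 + 163.8)²] = 654.5 N/mm.
Capacity per unit length: r_n/Ω = (1/2.0) × 0.6 × 490 × (0.707 × 8) = 831.4 N/mm.
654.5 ≤ 831.4 → adequate.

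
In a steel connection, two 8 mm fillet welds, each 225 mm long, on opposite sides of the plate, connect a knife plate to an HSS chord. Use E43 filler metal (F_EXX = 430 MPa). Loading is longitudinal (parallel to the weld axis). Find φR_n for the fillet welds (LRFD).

Effective throat t_e = 0.707 × 8 = 5.656 mm.
Total length L = 450 mm; A_we = 5.656 × 450 = 2545 mm².
F_nw = 0.6 F_EXX = 0.6 × 430 = 258 MPa.
φR_n = 0.75 × 258 × 2545 × 10⁻³ = 492.5 kN.

φR_n ≈ 492 kN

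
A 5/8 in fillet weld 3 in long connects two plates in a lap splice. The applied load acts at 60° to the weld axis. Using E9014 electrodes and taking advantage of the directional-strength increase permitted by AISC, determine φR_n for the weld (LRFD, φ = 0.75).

E90XX → F_EXX = 90 ksi.
t_e = 0.707 × 0.625 = 0.4419 in; A_we = 0.4419 × 3 = 1.326 in².
Directional factor: 1.0 + 0.5 sin^1.5(60°) = 1.403.
F_nw = 0.6 × 90 × 1.403 = 75.76 ksi.
φR_n = 0.75 × 75.76 × 1.326 = 75.32 kips.

φR_n ≈ 75.3 kips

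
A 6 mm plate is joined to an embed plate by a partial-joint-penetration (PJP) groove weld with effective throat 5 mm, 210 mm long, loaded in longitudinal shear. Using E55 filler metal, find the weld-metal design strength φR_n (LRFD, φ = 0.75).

φR_n ≈ 260 kN

E55XX → F_EXX = 550 MPa.
Effective throat (given) t_e = 5 mm.
A_we = 5 × 210 = 1050 mm².
F_nw = 0.6 F_EXX = 330 MPa.
φR_n = 0.75 × 330 × 1050 × 10⁻³ = 259.9 kN.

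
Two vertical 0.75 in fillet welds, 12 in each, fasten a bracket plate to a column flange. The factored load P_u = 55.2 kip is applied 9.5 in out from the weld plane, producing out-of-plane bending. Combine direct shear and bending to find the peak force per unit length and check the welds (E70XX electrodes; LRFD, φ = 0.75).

f_max ≈ 11.2 kip/in; adequate

E70XX → F_EXX = 70 ksi.
L_w = 2 × 12 = 24 in; section modulus (unit throat) S = 2 × L²/6 = 48 in².
Direct shear f_v = P/L_w = 55.2/24 = 2.3 kip/in.
Moment M = P × e = 55.2 × 9.5 = 524.4 kip·in; bending f_b = M/S = 10.92 kip/in.
f_max = √(f_v² + f_b²) = √(2.3² + 10.92²) = 11.16 kip/in.
φr_n = 0.75 × 0.6 × 70 × (0.707 × 0.75) = 16.7 kip/in → adequate.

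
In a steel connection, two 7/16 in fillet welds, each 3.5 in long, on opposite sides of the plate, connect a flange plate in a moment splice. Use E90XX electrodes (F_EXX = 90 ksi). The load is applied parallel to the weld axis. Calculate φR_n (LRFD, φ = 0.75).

φR_n ≈ 87.7 kip

Effective throat t_e = 0.707 × 0.4375 = 0.3093 in.
Total length L = 7 in; A_we = 0.3093 × 7 = 2.165 in².
F_nw = 0.6 F_EXX = 0.6 × 90 = 54 ksi.
φR_n = 0.75 × 54 × 2.165 = 87.69 kip.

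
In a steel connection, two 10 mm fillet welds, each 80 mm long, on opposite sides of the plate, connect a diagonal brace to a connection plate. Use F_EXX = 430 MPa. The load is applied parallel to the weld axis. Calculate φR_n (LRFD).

φR_n ≈ 219 kN

Effective throat t_e = 0.707 × 10 = 7.07 mm.
Total length L = 160 mm; A_we = 7.07 × 160 = 1131 mm².
F_nw = 0.6 F_EXX = 0.6 × 430 = 258 MPa.
φR_n = 0.75 × 258 × 1131 × 10⁻³ = 218.9 kN.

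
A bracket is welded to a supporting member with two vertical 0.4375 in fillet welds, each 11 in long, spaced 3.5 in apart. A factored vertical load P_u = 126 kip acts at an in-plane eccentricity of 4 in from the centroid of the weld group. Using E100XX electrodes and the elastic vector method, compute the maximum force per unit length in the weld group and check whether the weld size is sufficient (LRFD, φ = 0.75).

f_max ≈ 13 kip/in; adequate

E100XX → F_EXX = 100 ksi.
Total weld length L_w = 22 in. Treat welds as unit-width lines.
Polar moment about centroid: J = 2[d³/12 + d(b/2)²] = 2[11³/12 + 11×1.75²] = 289.2 in³.
Direct shear f_v = P/L_w = 126 / 22 = 5.727 kip/in (vertical).
Torsion M = P·e = 126 × 4 = 504 kip·in.
Critical point at (x, y) = (1.75, 5.5) from centroid. f_tx = M·y/J = 9.585 kip/in; f_ty = M·x/J = 3.05 kip/in.
Resultant f_max = √[f_tx² + (f_v + f_ty)²] = √[9.585² + (5.727 + 3.05)²] = 13 kip/in.
Capacity per unit length: φr_n = 0.75 × 0.6 × 100 × (0.707 × 0.4375) = 13.92 kip/in.
13 ≤ 13.92 → adequate.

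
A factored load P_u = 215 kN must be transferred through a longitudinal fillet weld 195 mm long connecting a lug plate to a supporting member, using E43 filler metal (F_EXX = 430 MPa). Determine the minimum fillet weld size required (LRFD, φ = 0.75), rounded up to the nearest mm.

Total weld length L = 195 mm.
Required throat t_e = P_u / (φ × 0.6 F_EXX × L) = 215 / (0.75 × 0.6 × 430 × 195 × 10⁻³) = 5.698 mm.
Required leg w = t_e / 0.707 = 8.059 mm → use 9 mm.

w = 9 mm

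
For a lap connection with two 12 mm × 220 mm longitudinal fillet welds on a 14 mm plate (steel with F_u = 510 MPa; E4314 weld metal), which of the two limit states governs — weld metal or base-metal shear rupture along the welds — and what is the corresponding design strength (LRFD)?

E43XX → F_EXX = 430 MPa.
t_e = 0.707 × 12 = 8.484 mm; L = 440 mm.
Weld metal: φR_n = 0.75 × 0.6 × 430 × 8.484 × 440 × 10⁻³ = 722.3 kN.
Base metal (shear rupture): φR_n = 0.75 × 0.6 × 510 × 14 × 440 × 10⁻³ = 1414 kN.
Governing: weld metal.

φR_n ≈ 722 kN (weld metal governs)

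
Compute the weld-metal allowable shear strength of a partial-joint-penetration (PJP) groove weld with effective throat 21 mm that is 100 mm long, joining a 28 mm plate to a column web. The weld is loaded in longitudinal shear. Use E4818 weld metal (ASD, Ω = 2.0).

E48XX → F_EXX = 480 MPa.
Effective throat (given) t_e = 21 mm.
A_we = 21 × 100 = 2100 mm².
F_nw = 0.6 F_EXX = 288 MPa.
R_n/Ω = (288 × 2100) / 2.0 × 10⁻³ = 302.4 kN.

R_n/Ω ≈ 302 kN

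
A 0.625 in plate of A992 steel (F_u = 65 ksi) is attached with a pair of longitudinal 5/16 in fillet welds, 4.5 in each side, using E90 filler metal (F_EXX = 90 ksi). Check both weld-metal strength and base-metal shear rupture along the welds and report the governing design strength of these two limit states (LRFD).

t_e = 0.707 × 0.3125 = 0.2209 in; L = 9 in.
Weld metal: φR_n = 0.75 × 0.6 × 90 × 0.2209 × 9 = 80.53 kip.
Base metal (shear rupture): φR_n = 0.75 × 0.6 × 65 × 0.625 × 9 = 164.5 kip.
Governing: weld metal.

φR_n ≈ 80.5 kip (weld metal governs)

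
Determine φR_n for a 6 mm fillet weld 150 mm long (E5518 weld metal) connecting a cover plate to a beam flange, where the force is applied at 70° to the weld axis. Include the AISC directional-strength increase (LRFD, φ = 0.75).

φR_n ≈ 229 kN

E55XX → F_EXX = 550 MPa.
t_e = 0.707 × 6 = 4.242 mm; A_we = 4.242 × 150 = 636.3 mm².
Directional factor: 1.0 + 0.5 sin^1.5(70°) = 1.455.
F_nw = 0.6 × 550 × 1.455 = 480.3 MPa.
φR_n = 0.75 × 480.3 × 636.3 × 10⁻³ = 229.2 kN.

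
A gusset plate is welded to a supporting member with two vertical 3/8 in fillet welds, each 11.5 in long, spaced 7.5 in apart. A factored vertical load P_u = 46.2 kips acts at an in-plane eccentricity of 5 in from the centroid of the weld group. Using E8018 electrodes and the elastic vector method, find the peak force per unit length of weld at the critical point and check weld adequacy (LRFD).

E80XX → F_EXX = 80 ksi.
Total weld length L_w = 23 in. Treat welds as unit-width lines.
Polar moment about centroid: J = 2[d³/12 + d(b/2)²] = 2[11.5³/12 + 11.5×3.75²] = 576.9 in³.
Direct shear f_v = P/L_w = 46.2 / 23 = 2.009 kip/in (vertical).
Torsion M = P·e = 46.2 × 5 = 231 kip·in.
Critical point at (x, y) = (3.75, 5.75) from centroid. f_tx = M·y/J = 2.302 kip/in; f_ty = M·x/J = 1.502 kip/in.
Resultant f_max = √[f_tx² + (f_v + f_ty)²] = √[2.302² + (2.009 + 1.502)²] = 4.198 kip/in.
Capacity per unit length: φr_n = 0.75 × 0.6 × 80 × (0.707 × 0.375) = 9.544 kip/in.
4.198 ≤ 9.544 → adequate.

f_max ≈ 4.2 kip/in; adequate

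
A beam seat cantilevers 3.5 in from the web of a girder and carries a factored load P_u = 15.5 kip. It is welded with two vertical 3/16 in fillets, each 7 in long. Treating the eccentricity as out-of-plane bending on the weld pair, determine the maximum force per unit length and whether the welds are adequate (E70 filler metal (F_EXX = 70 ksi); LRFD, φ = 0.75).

f_max ≈ 3.5 kip/in; adequate

L_w = 2 × 7 = 14 in; section modulus (unit throat) S = 2 × L²/6 = 16.33 in².
Direct shear f_v = P/L_w = 15.5/14 = 1.107 kip/in.
Moment M = P × e = 15.5 × 3.5 = 54.25 kip·in; bending f_b = M/S = 3.321 kip/in.
f_max = √(f_v² + f_b²) = √(1.107² + 3.321²) = 3.501 kip/in.
φr_n = 0.75 × 0.6 × 70 × (0.707 × 0.1875) = 4.176 kip/in → adequate.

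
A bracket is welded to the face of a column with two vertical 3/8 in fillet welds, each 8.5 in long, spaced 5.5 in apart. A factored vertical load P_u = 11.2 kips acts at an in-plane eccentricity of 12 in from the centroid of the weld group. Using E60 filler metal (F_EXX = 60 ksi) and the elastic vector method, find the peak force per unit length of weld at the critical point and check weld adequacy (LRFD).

f_max ≈ 3.35 kip/in; adequate

Total weld length L_w = 17 in. Treat welds as unit-width lines.
Polar moment about centroid: J = 2[d³/12 + d(b/2)²] = 2[8.5³/12 + 8.5×2.75²] = 230.9 in³.
Direct shear f_v = P/L_w = 11.2 / 17 = 0.6588 kip/in (vertical).
Torsion M = P·e = 11.2 × 12 = 134.4 kip·in.
Critical point at (x, y) = (2.75, 4.25) from centroid. f_tx = M·y/J = 2.474 kip/in; f_ty = M·x/J = 1.601 kip/in.
Resultant f_max = √[f_tx² + (f_v + f_ty)²] = √[2.474² + (0.6588 + 1.601)²] = 3.35 kip/in.
Capacity per unit length: φr_n = 0.75 × 0.6 × 60 × (0.707 × 0.375) = 7.158 kip/in.
3.35 ≤ 7.158 → adequate.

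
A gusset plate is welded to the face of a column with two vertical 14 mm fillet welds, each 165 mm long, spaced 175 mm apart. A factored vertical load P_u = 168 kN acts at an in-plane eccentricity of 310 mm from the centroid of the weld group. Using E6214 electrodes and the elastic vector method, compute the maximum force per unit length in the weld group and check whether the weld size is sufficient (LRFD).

f_max ≈ 2310 N/mm; adequate

E62XX → F_EXX = 620 MPa.
Total weld length L_w = 330 mm. Treat welds as unit-width lines.
Polar moment about centroid: J = 2[d³/12 + d(b/2)²] = 2[165³/12 + 165×87.5²] = 3275000 mm³.
Direct shear f_v = P/L_w = 168×10³ / 330 = 509.1 N/mm (vertical).
Torsion M = P·e = 168×10³ × 310 = 52080000 N·mm.
Critical point at (x, y) = (87.5, 82.5) from centroid. f_tx = M·y/J = 1312 N/mm; f_ty = M·x/J = 1391 N/mm.
Resultant f_max = √[f_tx² + (f_v + f_ty)²] = √[1312² + (509.1 + 1391)²] = 2309 N/mm.
Capacity per unit length: φr_n = 0.75 × 0.6 × 620 × (0.707 × 14) = 2762 N/mm.
2309 ≤ 2762 → adequate.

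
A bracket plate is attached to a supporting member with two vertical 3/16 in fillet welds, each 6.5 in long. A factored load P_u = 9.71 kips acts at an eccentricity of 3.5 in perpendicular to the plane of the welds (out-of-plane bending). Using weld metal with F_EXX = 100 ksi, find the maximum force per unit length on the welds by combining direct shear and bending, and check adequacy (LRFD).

L_w = 2 × 6.5 = 13 in; section modulus (unit throat) S = 2 × L²/6 = 14.08 in².
Direct shear f_v = P/L_w = 9.71/13 = 0.7469 kip/in.
Moment M = P × e = 9.71 × 3.5 = 33.985 kip·in; bending f_b = M/S = 2.413 kip/in.
f_max = √(f_v² + f_b²) = √(0.7469² + 2.413²) = 2.526 kip/in.
φr_n = 0.75 × 0.6 × 100 × (0.707 × 0.1875) = 5.965 kip/in → adequate.

f_max ≈ 2.53 kip/in; adequate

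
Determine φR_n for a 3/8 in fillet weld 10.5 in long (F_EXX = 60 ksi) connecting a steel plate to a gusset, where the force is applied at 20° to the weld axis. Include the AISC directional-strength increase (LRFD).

t_e = 0.707 × 0.375 = 0.2651 in; A_we = 0.2651 × 10.5 = 2.784 in².
Directional factor: 1.0 + 0.5 sin^1.5(20°) = 1.1.
F_nw = 0.6 × 60 × 1.1 = 39.6 ksi.
φR_n = 0.75 × 39.6 × 2.784 = 82.68 kips.

φR_n ≈ 82.7 kips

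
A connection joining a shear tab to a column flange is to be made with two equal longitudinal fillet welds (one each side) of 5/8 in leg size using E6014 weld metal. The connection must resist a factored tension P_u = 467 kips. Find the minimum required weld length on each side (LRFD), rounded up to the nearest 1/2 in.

L = 20 in on each side

E60XX → F_EXX = 60 ksi.
Throat t_e = 0.707 × 0.625 = 0.4419 in.
φr_n = 0.75 × 0.6 × 60 × 0.4419 = 11.93 kips/in.
L_req = P_u / φr_n = 467 / 11.93 = 39.14 in total.
Per side: 39.14 / 2 = 19.57 in.
Round up → use L = 20 in on each side.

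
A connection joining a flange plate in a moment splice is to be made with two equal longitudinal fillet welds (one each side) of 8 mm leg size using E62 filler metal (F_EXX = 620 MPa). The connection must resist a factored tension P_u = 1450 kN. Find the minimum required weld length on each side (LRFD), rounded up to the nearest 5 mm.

L = 460 mm on each side

Throat t_e = 0.707 × 8 = 5.656 mm.
φr_n = 0.75 × 0.6 × 620 × 5.656 × 10⁻³ = 1.578 kN/mm.
L_req = P_u / φr_n = 1450 / 1.578 = 918.9 mm total.
Per side: 918.9 / 2 = 459.4 mm.
Round up → use L = 460 mm on each side.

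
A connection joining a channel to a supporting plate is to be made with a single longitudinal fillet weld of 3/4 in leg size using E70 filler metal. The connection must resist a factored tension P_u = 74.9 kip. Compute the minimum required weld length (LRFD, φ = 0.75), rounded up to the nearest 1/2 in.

E70XX → F_EXX = 70 ksi.
Throat t_e = 0.707 × 0.75 = 0.5302 in.
φr_n = 0.75 × 0.6 × 70 × 0.5302 = 16.7 kip/in.
L_req = P_u / φr_n = 74.9 / 16.7 = 4.484 in total.
Round up → use L = 4.5 in.

L = 4.5 in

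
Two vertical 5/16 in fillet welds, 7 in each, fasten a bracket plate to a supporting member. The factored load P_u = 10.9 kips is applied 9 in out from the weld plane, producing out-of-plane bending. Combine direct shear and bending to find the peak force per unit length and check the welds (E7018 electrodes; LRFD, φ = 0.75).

f_max ≈ 6.06 kip/in; adequate

E70XX → F_EXX = 70 ksi.
L_w = 2 × 7 = 14 in; section modulus (unit throat) S = 2 × L²/6 = 16.33 in².
Direct shear f_v = P/L_w = 10.9/14 = 0.7786 kip/in.
Moment M = P × e = 10.9 × 9 = 98.1 kip·in; bending f_b = M/S = 6.006 kip/in.
f_max = √(f_v² + f_b²) = √(0.7786² + 6.006²) = 6.056 kip/in.
φr_n = 0.75 × 0.6 × 70 × (0.707 × 0.3125) = 6.96 kip/in → adequate.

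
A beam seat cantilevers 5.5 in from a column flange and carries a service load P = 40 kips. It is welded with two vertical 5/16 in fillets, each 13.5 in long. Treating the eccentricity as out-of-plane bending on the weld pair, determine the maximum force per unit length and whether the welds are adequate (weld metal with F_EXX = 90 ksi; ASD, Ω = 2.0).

L_w = 2 × 13.5 = 27 in; section modulus (unit throat) S = 2 × L²/6 = 60.75 in².
Direct shear f_v = P/L_w = 40/27 = 1.481 kip/in.
Moment M = P × e = 40 × 5.5 = 220 kip·in; bending f_b = M/S = 3.621 kip/in.
f_max = √(f_v² + f_b²) = √(1.481² + 3.621²) = 3.913 kip/in.
r_n/Ω = (1/2.0) × 0.6 × 90 × (0.707 × 0.3125) = 5.965 kip/in → adequate.

f_max ≈ 3.91 kip/in; adequate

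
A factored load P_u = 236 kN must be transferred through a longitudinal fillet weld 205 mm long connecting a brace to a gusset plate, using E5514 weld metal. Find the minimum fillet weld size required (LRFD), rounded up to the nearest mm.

w = 7 mm

E55XX → F_EXX = 550 MPa.
Total weld length L = 205 mm.
Required throat t_e = P_u / (φ × 0.6 F_EXX × L) = 236 / (0.75 × 0.6 × 550 × 205 × 10⁻³) = 4.651 mm.
Required leg w = t_e / 0.707 = 6.579 mm → use 7 mm.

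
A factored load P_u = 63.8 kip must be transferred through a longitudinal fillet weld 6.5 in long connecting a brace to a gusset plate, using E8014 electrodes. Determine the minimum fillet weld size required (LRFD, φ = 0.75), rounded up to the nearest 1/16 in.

E80XX → F_EXX = 80 ksi.
Total weld length L = 6.5 in.
Required throat t_e = P_u / (φ × 0.6 F_EXX × L) = 63.8 / (0.75 × 0.6 × 80 × 6.5) = 0.2726 in.
Required leg w = t_e / 0.707 = 0.3856 in → use 7/16 in.

w = 7/16 in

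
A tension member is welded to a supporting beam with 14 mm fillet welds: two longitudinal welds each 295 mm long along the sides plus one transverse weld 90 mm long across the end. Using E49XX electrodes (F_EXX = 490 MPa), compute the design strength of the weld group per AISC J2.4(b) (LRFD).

φR_n ≈ 1480 kN

t_e = 0.707 × 14 = 9.898 mm.
R_nwl = 0.6 × 490 × 9.898 × 590 × 10⁻³ = 1717 kN (longitudinal, 2 welds).
R_nwt = 0.6 × 490 × 9.898 × 90 × 10⁻³ = 261.9 kN (transverse, base value).
(i) R_nwl + R_nwt = 1979 kN; (ii) 0.85 R_nwl + 1.5 R_nwt = 1852 kN.
R_n = max = 1979 kN [governs: (i)]; φR_n = 1484 kN.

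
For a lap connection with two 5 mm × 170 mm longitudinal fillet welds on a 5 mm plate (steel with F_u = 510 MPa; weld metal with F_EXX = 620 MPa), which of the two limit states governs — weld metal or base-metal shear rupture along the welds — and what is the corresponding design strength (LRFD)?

φR_n ≈ 335 kN (weld metal governs)

t_e = 0.707 × 5 = 3.535 mm; L = 340 mm.
Weld metal: φR_n = 0.75 × 0.6 × 620 × 3.535 × 340 × 10⁻³ = 335.3 kN.
Base metal (shear rupture): φR_n = 0.75 × 0.6 × 510 × 5 × 340 × 10⁻³ = 390.2 kN.
Governing: weld metal.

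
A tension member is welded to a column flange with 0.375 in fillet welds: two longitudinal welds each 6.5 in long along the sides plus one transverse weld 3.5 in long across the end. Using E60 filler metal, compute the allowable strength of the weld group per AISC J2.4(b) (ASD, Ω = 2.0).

R_n/Ω ≈ 78.7 kip

E60XX → F_EXX = 60 ksi.
t_e = 0.707 × 0.375 = 0.2651 in.
R_nwl = 0.6 × 60 × 0.2651 × 13 = 124.1 kip (longitudinal, 2 welds).
R_nwt = 0.6 × 60 × 0.2651 × 3.5 = 33.41 kip (transverse, base value).
(i) R_nwl + R_nwt = 157.5 kip; (ii) 0.85 R_nwl + 1.5 R_nwt = 155.6 kip.
R_n = max = 157.5 kip [governs: (i)]; R_n/Ω = 78.74 kip.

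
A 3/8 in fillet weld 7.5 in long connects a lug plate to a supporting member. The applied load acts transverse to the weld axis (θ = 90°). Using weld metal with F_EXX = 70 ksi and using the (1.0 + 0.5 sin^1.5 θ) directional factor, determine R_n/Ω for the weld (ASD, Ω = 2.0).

t_e = 0.707 × 0.375 = 0.2651 in; A_we = 0.2651 × 7.5 = 1.988 in².
Directional factor: 1.0 + 0.5 sin^1.5(90°) = 1.5.
F_nw = 0.6 × 70 × 1.5 = 63 ksi.
R_n/Ω = (63 × 1.988) / 2.0 = 62.64 kip.

R_n/Ω ≈ 62.6 kip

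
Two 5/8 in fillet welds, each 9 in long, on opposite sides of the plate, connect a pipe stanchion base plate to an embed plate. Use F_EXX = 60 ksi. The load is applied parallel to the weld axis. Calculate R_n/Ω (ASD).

Effective throat t_e = 0.707 × 0.625 = 0.4419 in.
Total length L = 18 in; A_we = 0.4419 × 18 = 7.954 in².
F_nw = 0.6 F_EXX = 0.6 × 60 = 36 ksi.
R_n = 36 × 7.954 = 286.3 kips; R_n/Ω = 286.3/2.0 = 143.2 kips.

R_n/Ω ≈ 143 kips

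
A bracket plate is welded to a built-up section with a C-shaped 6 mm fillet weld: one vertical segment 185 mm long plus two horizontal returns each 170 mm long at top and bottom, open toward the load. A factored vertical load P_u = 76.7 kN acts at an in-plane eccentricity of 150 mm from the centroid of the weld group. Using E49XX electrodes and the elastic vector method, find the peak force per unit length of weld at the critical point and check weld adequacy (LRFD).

f_max ≈ 455 N/mm; adequate

E49XX → F_EXX = 490 MPa.
Total weld length L_w = 525 mm. Treat welds as unit-width lines.
Centroid: x̄ = 2×170×85 / 525 = 55.05 mm from the vertical weld.
Polar moment about centroid: J = I_x + I_y = [185³/12 + 2×170×92.5²] + [185×55.05² + 2(170³/12 + 170×29.95²)] = 5121000 mm³.
Direct shear f_v = P/L_w = 76.7×10³ / 525 = 146.1 N/mm (vertical).
Torsion M = P·e = 76.7×10³ × 150 = 11505000 N·mm.
Critical point at (x, y) = (115, 92.5) from centroid. f_tx = M·y/J = 207.8 N/mm; f_ty = M·x/J = 258.2 N/mm.
Resultant f_max = √[f_tx² + (f_v + f_ty)²] = √[207.8² + (146.1 + 258.2)²] = 454.6 N/mm.
Capacity per unit length: φr_n = 0.75 × 0.6 × 490 × (0.707 × 6) = 935.4 N/mm.
454.6 ≤ 935.4 → adequate.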